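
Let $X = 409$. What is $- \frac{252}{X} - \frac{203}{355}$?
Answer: $- \frac{172487}{145195} \approx -1.188$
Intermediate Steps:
$- \frac{252}{X} - \frac{203}{355} = - \frac{252}{409} - \frac{203}{355} = - \frac{172487}{145195}$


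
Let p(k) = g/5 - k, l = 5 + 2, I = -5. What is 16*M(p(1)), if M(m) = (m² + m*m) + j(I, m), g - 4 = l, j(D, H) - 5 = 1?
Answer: 3552/25 ≈ 142.08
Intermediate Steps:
j(D, H) = 6 (j(D, H) = 5 + 1 = 6)
l = 7
g = 11 (g = 4 + 7 = 11)
p(k) = 11/5 - k
M(m) = 6 + 2*m² (M(m) = (m² + m*m) + 6 = (m² + m²) + 6 = 2*m² + 6 = 6 + 2*m²)
16*M(p(1)) = 16*(6 + 2*(11/5 - 1*1)²) = 16*(6 + 2*(11/5 - 1)²) = 16*(6 + 2*(6/5)²) = 16*(6 + 2*(36/25)) = 16*(6 + 72/25) = 16*(222/25) = 3552/25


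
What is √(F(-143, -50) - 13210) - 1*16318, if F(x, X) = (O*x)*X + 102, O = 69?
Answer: -16318 + √480242 ≈ -15625.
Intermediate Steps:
F(x, X) = 102 + 69*X*x (F(x, X) = (69*x)*X + 102 = 69*X*x + 102 = 102 + 69*X*x)
√(F(-143, -50) - 13210) - 1*16318 = √((102 + 69*(-50)*(-143)) - 13210) - 1*16318 = √((102 + 493350) - 13210) - 16318 = √(493452 - 13210) - 16318 = √480242 - 16318 = -16318 + √480242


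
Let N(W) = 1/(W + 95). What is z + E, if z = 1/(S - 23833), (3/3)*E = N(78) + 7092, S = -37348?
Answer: 75064008804/10584313 ≈ 7092.0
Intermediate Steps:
N(W) = 1/(95 + W)
E = 1226917/173 (E = 1/(95 + 78) + 7092 = 1/173 + 7092 = 1226917/173 ≈ 7092.0)
z = -1/61181 (z = 1/(-37348 - 23833) = 1/(-61181) = -1/61181 ≈ -1.6345e-5)
z + E = -1/61181 + 1226917/173 = 75064008804/10584313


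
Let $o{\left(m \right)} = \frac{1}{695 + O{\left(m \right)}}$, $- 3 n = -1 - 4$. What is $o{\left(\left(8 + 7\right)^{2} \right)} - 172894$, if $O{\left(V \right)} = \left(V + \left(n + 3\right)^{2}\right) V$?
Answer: $- \frac{9720100679}{56220} \approx -1.7289 \cdot 10^{5}$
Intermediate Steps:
$n = \frac{5}{3}$ ($n = - \frac{-1 - 4}{3} = \left(- \frac{1}{3}\right) \left(-5\right) = \frac{5}{3} \approx 1.6667$)
$O{\left(V \right)} = V \left(\frac{196}{9} + V\right)$ ($O{\left(V \right)} = \left(V + \left(\frac{5}{3} + 3\right)^{2}\right) V = \left(V + \left(\frac{14}{3}\right)^{2}\right) V = \left(V + \frac{196}{9}\right) V = \left(\frac{196}{9} + V\right) V = V \left(\frac{196}{9} + V\right)$)
$o{\left(m \right)} = \frac{1}{695 + \frac{m \left(196 + 9 m\right)}{9}}$
$o{\left(\left(8 + 7\right)^{2} \right)} - 172894 = \frac{9}{6255 + \left(8 + 7\right)^{2} \left(196 + 9 \left(8 + 7\right)^{2}\right)} - 172894 = \frac{9}{6255 + 15^{2} \left(196 + 9 \cdot 15^{2}\right)} - 172894 = \frac{9}{6255 + 225 \left(196 + 9 \cdot 225\right)} - 172894 = \frac{9}{6255 + 225 \left(196 + 2025\right)} - 172894 = \frac{9}{6255 + 225 \cdot 2221} - 172894 = \frac{9}{6255 + 499725} - 172894 = \frac{9}{505980} - 172894 = 9 \cdot \frac{1}{505980} - 172894 = \frac{1}{56220} - 172894 = - \frac{9720100679}{56220}$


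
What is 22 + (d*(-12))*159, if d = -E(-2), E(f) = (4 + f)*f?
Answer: -7610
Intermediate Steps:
E(f) = f*(4 + f)
d = 4 (d = -(-2)*(4 - 2) = -(-2)*2 = -1*(-4) = 4)
22 + (d*(-12))*159 = 22 + (4*(-12))*159 = 22 - 48*159 = 22 - 7632 = -7610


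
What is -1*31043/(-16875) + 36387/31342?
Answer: 1586980331/528896250 ≈ 3.0005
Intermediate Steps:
-1*31043/(-16875) + 36387/31342 = -31043*(-1/16875) + 36387*(1/31342) = 31043/16875 + 36387/31342 = 1586980331/528896250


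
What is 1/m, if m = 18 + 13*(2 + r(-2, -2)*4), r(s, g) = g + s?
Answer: -1/164 ≈ -0.0060976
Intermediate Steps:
m = -164 (m = 18 + 13*(2 + (-2 - 2)*4) = 18 + 13*(2 - 4*4) = 18 + 13*(2 - 16) = 18 + 13*(-14) = 18 - 182 = -164)
1/m = 1/(-164) = -1/164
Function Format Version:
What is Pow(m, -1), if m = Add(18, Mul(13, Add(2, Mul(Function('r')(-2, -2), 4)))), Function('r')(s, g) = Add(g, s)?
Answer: Rational(-1, 164) ≈ -0.0060976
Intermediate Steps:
m = -164 (m = Add(18, Mul(13, Add(2, Mul(Add(-2, -2), 4)))) = Add(18, Mul(13, Add(2, Mul(-4, 4)))) = Add(18, Mul(13, Add(2, -16))) = Add(18, Mul(13, -14)) = Add(18, -182) = -164)
Pow(m, -1) = Pow(-164, -1) = Rational(-1, 164)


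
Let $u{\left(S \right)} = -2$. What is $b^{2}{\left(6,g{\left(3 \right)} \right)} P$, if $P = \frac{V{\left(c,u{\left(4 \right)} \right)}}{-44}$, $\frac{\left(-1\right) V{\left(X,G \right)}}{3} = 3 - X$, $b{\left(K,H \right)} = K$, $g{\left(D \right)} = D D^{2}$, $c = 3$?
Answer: $0$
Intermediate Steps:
$g{\left(D \right)} = D^{3}$
$V{\left(X,G \right)} = -9 + 3 X$ ($V{\left(X,G \right)} = - 3 \left(3 - X\right) = -9 + 3 X$)
$P = 0$ ($P = \frac{-9 + 3 \cdot 3}{-44} = \left(-9 + 9\right) \left(- \frac{1}{44}\right) = 0 \left(- \frac{1}{44}\right) = 0$)
$b^{2}{\left(6,g{\left(3 \right)} \right)} P = 6^{2} \cdot 0 = 36 \cdot 0 = 0$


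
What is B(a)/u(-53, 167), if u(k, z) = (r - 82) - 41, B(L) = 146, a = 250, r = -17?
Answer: -73/70 ≈ -1.0429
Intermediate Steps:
u(k, z) = -140 (u(k, z) = (-17 - 82) - 41 = -99 - 41 = -140)
B(a)/u(-53, 167) = 146/(-140) = 146*(-1/140) = -73/70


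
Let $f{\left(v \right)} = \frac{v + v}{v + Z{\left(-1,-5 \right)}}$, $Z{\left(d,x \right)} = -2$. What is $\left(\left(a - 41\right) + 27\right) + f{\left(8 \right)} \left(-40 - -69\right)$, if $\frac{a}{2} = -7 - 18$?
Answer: $\frac{40}{3} \approx 13.333$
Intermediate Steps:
$a = -50$ ($a = 2 \left(-7 - 18\right) = 2 \left(-25\right) = -50$)
$f{\left(v \right)} = \frac{2 v}{-2 + v}$ ($f{\left(v \right)} = \frac{v + v}{v - 2} = \frac{2 v}{-2 + v}$)
$\left(\left(a - 41\right) + 27\right) + f{\left(8 \right)} \left(-40 - -69\right) = \left(\left(-50 - 41\right) + 27\right) + 2 \cdot 8 \frac{1}{-2 + 8} \left(-40 - -69\right) = \left(-91 + 27\right) + 2 \cdot 8 \cdot \frac{1}{6} \left(-40 + 69\right) = -64 + 2 \cdot 8 \cdot \frac{1}{6} \cdot 29 = -64 + \frac{8}{3} \cdot 29 = -64 + \frac{232}{3} = \frac{40}{3}$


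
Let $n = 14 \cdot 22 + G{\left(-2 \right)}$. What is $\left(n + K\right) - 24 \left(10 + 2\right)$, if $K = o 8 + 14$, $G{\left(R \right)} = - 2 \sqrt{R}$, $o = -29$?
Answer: $-198 - 2 i \sqrt{2} \approx -198.0 - 2.8284 i$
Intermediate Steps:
$n = 308 - 2 i \sqrt{2}$ ($n = 14 \cdot 22 - 2 \sqrt{-2} = 308 - 2 i \sqrt{2} \approx 308.0 - 2.8284 i$)
$K = -218$ ($K = \left(-29\right) 8 + 14 = -232 + 14 = -218$)
$\left(n + K\right) - 24 \left(10 + 2\right) = \left(\left(308 - 2 i \sqrt{2}\right) - 218\right) - 24 \left(10 + 2\right) = \left(90 - 2 i \sqrt{2}\right) - 288 = -198 - 2 i \sqrt{2}$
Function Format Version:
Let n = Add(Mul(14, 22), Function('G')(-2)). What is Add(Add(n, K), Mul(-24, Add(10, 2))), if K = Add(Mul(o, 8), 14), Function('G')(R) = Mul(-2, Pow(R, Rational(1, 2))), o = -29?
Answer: Add(-198, Mul(-2, I, Pow(2, Rational(1, 2)))) ≈ Add(-198.00, Mul(-2.8284, I))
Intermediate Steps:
n = Add(308, Mul(-2, I, Pow(2, Rational(1, 2)))) (n = Add(Mul(14, 22), Mul(-2, Pow(-2, Rational(1, 2)))) = Add(308, Mul(-2, Mul(I, Pow(2, Rational(1, 2))))) = Add(308, Mul(-2, I, Pow(2, Rational(1, 2)))) ≈ Add(308.00, Mul(-2.8284, I)))
K = -218 (K = Add(Mul(-29, 8), 14) = Add(-232, 14) = -218)
Add(Add(n, K), Mul(-24, Add(10, 2))) = Add(Add(Add(308, Mul(-2, I, Pow(2, Rational(1, 2)))), -218), Mul(-24, Add(10, 2))) = Add(Add(90, Mul(-2, I, Pow(2, Rational(1, 2)))), Mul(-24, 12)) = Add(Add(90, Mul(-2, I, Pow(2, Rational(1, 2)))), -288) = Add(-198, Mul(-2, I, Pow(2, Rational(1, 2))))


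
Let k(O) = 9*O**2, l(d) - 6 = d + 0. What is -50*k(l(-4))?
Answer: -1800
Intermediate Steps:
l(d) = 6 + d (l(d) = 6 + (d + 0) = 6 + d)
-50*k(l(-4)) = -450*(6 - 4)**2 = -450*2**2 = -450*4 = -50*36 = -1800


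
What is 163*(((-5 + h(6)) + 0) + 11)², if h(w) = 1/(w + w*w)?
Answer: 10433467/1764 ≈ 5914.7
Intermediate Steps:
h(w) = 1/(w + w²)
163*(((-5 + h(6)) + 0) + 11)² = 163*(((-5 + 1/(6*(1 + 6))) + 0) + 11)² = 163*(((-5 + (⅙)/7) + 0) + 11)² = 163*(((-5 + (⅙)*(⅐)) + 0) + 11)² = 163*(((-5 + 1/42) + 0) + 11)² = 163*((-209/42 + 0) + 11)² = 163*(-209/42 + 11)² = 163*(253/42)² = 163*(64009/1764) = 10433467/1764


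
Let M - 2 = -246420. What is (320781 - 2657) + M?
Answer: 71706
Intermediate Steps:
M = -246418 (M = 2 - 246420 = -246418)
(320781 - 2657) + M = (320781 - 2657) - 246418 = 318124 - 246418 = 71706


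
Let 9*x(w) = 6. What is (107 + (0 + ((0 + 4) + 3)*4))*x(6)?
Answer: 90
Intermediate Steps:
x(w) = 2/3 (x(w) = (1/9)*6 = 2/3)
(107 + (0 + ((0 + 4) + 3)*4))*x(6) = (107 + (0 + ((0 + 4) + 3)*4))*(2/3) = (107 + (0 + (4 + 3)*4))*(2/3) = (107 + (0 + 7*4))*(2/3) = (107 + (0 + 28))*(2/3) = (107 + 28)*(2/3) = 135*(2/3) = 90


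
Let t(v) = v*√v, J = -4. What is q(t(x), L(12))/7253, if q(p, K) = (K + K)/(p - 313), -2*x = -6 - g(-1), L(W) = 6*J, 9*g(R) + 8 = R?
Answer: 40064/1894548877 + 160*√10/1894548877 ≈ 2.1414e-5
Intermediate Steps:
g(R) = -8/9 + R/9
L(W) = -24 (L(W) = 6*(-4) = -24)
x = 5/2 (x = -(-6 - (-8/9 + (⅑)*(-1)))/2 = -(-6 - (-8/9 - ⅑))/2 = -(-6 - 1*(-1))/2 = -(-6 + 1)/2 = -½*(-5) = 5/2 ≈ 2.5000)
t(v) = v^(3/2)
q(p, K) = 2*K/(-313 + p) (q(p, K) = (2*K)/(-313 + p) = 2*K/(-313 + p))
q(t(x), L(12))/7253 = (2*(-24)/(-313 + (5/2)^(3/2)))/7253 = (2*(-24)/(-313 + 5*√10/4))*(1/7253) = -48/(-313 + 5*√10/4)*(1/7253) = -48/(7253*(-313 + 5*√10/4))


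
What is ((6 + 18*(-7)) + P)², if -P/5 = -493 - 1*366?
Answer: 17430625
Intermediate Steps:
P = 4295 (P = -5*(-493 - 1*366) = -5*(-493 - 366) = -5*(-859) = 4295)
((6 + 18*(-7)) + P)² = ((6 + 18*(-7)) + 4295)² = ((6 - 126) + 4295)² = (-120 + 4295)² = 4175² = 17430625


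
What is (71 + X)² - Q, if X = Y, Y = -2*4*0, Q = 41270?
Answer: -36229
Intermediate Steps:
Y = 0 (Y = -8*0 = 0)
X = 0
(71 + X)² - Q = (71 + 0)² - 1*41270 = 71² - 41270 = 5041 - 41270 = -36229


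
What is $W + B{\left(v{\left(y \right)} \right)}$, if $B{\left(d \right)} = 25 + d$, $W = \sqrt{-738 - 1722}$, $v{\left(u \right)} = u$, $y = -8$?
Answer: $17 + 2 i \sqrt{615} \approx 17.0 + 49.598 i$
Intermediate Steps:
$W = 2 i \sqrt{615}$ ($W = \sqrt{-2460} = 2 i \sqrt{615} \approx 49.598 i$)
$W + B{\left(v{\left(y \right)} \right)} = 2 i \sqrt{615} + \left(25 - 8\right) = 2 i \sqrt{615} + 17 = 17 + 2 i \sqrt{615}$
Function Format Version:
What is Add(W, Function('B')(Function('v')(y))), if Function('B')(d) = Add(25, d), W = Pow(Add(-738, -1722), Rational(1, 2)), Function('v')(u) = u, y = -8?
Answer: Add(17, Mul(2, I, Pow(615, Rational(1, 2)))) ≈ Add(17.000, Mul(49.598, I))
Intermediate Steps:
W = Mul(2, I, Pow(615, Rational(1, 2))) (W = Pow(-2460, Rational(1, 2)) = Mul(2, I, Pow(615, Rational(1, 2))) ≈ Mul(49.598, I))
Add(W, Function('B')(Function('v')(y))) = Add(Mul(2, I, Pow(615, Rational(1, 2))), Add(25, -8)) = Add(Mul(2, I, Pow(615, Rational(1, 2))), 17) = Add(17, Mul(2, I, Pow(615, Rational(1, 2))))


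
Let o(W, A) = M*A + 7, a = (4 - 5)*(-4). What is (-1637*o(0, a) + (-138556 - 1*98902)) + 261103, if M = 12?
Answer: -66390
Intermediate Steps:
a = 4 (a = -1*(-4) = 4)
o(W, A) = 7 + 12*A (o(W, A) = 12*A + 7 = 7 + 12*A)
(-1637*o(0, a) + (-138556 - 1*98902)) + 261103 = (-1637*(7 + 12*4) + (-138556 - 1*98902)) + 261103 = (-1637*(7 + 48) + (-138556 - 98902)) + 261103 = (-1637*55 - 237458) + 261103 = (-90035 - 237458) + 261103 = -327493 + 261103 = -66390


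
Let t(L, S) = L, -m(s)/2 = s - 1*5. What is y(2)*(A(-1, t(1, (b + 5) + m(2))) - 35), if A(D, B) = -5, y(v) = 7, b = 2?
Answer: -280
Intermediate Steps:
m(s) = 10 - 2*s (m(s) = -2*(s - 1*5) = -2*(s - 5) = -2*(-5 + s) = 10 - 2*s)
y(2)*(A(-1, t(1, (b + 5) + m(2))) - 35) = 7*(-5 - 35) = 7*(-40) = -280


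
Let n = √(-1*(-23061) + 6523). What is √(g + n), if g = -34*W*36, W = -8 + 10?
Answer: 2*I*√569 ≈ 47.707*I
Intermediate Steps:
W = 2
n = 172 (n = √(23061 + 6523) = √29584 = 172)
g = -2448 (g = -34*2*36 = -68*36 = -2448)
√(g + n) = √(-2448 + 172) = √(-2276) = 2*I*√569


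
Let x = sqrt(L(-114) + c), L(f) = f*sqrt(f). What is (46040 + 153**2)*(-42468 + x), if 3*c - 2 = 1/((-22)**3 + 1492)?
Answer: -2949360132 + 69449*sqrt(13971293 - 2389221576*I*sqrt(114))/4578 ≈ -2.9476e+9 - 1.7128e+6*I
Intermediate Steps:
L(f) = f**(3/2)
c = 18311/27468 (c = 2/3 + 1/(3*((-22)**3 + 1492)) = 2/3 + 1/(3*(-10648 + 1492)) = 2/3 + (1/3)/(-9156) = 2/3 + (1/3)*(-1/9156) = 2/3 - 1/27468 = 18311/27468 ≈ 0.66663)
x = sqrt(18311/27468 - 114*I*sqrt(114)) (x = sqrt((-114)**(3/2) + 18311/27468) = sqrt(-114*I*sqrt(114) + 18311/27468) = sqrt(18311/27468 - 114*I*sqrt(114)) ≈ 24.676 - 24.663*I)
(46040 + 153**2)*(-42468 + x) = (46040 + 153**2)*(-42468 + sqrt(13971293 - 2389221576*I*sqrt(114))/4578) = (46040 + 23409)*(-42468 + sqrt(13971293 - 2389221576*I*sqrt(114))/4578) = 69449*(-42468 + sqrt(13971293 - 2389221576*I*sqrt(114))/4578) = -2949360132 + 69449*sqrt(13971293 - 2389221576*I*sqrt(114))/4578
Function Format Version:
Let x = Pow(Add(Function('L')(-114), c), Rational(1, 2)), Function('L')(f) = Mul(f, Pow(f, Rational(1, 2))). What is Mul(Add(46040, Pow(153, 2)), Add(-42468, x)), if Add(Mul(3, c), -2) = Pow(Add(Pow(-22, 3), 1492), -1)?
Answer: Add(-2949360132, Mul(Rational(69449, 4578), Pow(Add(13971293, Mul(-2389221576, I, Pow(114, Rational(1, 2)))), Rational(1, 2)))) ≈ Add(-2.9476e+9, Mul(-1.7128e+6, I))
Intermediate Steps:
Function('L')(f) = Pow(f, Rational(3, 2))
c = Rational(18311, 27468) (c = Add(Rational(2, 3), Mul(Rational(1, 3), Pow(Add(Pow(-22, 3), 1492), -1))) = Add(Rational(2, 3), Mul(Rational(1, 3), Pow(Add(-10648, 1492), -1))) = Add(Rational(2, 3), Mul(Rational(1, 3), Pow(-9156, -1))) = Add(Rational(2, 3), Mul(Rational(1, 3), Rational(-1, 9156))) = Add(Rational(2, 3), Rational(-1, 27468)) = Rational(18311, 27468) ≈ 0.66663)
x = Pow(Add(Rational(18311, 27468), Mul(-114, I, Pow(114, Rational(1, 2)))), Rational(1, 2)) (x = Pow(Add(Pow(-114, Rational(3, 2)), Rational(18311, 27468)), Rational(1, 2)) = Pow(Add(Mul(-114, I, Pow(114, Rational(1, 2))), Rational(18311, 27468)), Rational(1, 2)) = Pow(Add(Rational(18311, 27468), Mul(-114, I, Pow(114, Rational(1, 2)))), Rational(1, 2)) ≈ Add(24.676, Mul(-24.663, I)))
Mul(Add(46040, Pow(153, 2)), Add(-42468, x)) = Mul(Add(46040, Pow(153, 2)), Add(-42468, Mul(Rational(1, 4578), Pow(Add(13971293, Mul(-2389221576, I, Pow(114, Rational(1, 2)))), Rational(1, 2))))) = Mul(Add(46040, 23409), Add(-42468, Mul(Rational(1, 4578), Pow(Add(13971293, Mul(-2389221576, I, Pow(114, Rational(1, 2)))), Rational(1, 2))))) = Mul(69449, Add(-42468, Mul(Rational(1, 4578), Pow(Add(13971293, Mul(-2389221576, I, Pow(114, Rational(1, 2)))), Rational(1, 2))))) = Add(-2949360132, Mul(Rational(69449, 4578), Pow(Add(13971293, Mul(-2389221576, I, Pow(114, Rational(1, 2)))), Rational(1, 2))))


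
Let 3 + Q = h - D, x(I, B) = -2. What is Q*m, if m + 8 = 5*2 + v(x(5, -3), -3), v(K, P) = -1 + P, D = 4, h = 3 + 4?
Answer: 0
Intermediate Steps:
h = 7
Q = 0 (Q = -3 + (7 - 1*4) = -3 + (7 - 4) = -3 + 3 = 0)
m = -2 (m = -8 + (5*2 + (-1 - 3)) = -8 + (10 - 4) = -8 + 6 = -2)
Q*m = 0*(-2) = 0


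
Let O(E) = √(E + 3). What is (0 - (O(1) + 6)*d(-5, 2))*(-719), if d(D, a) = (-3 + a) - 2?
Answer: -17256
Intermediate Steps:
O(E) = √(3 + E)
d(D, a) = -5 + a
(0 - (O(1) + 6)*d(-5, 2))*(-719) = (0 - (√(3 + 1) + 6)*(-5 + 2))*(-719) = (0 - (√4 + 6)*(-3))*(-719) = (0 - (2 + 6)*(-3))*(-719) = (0 - 8*(-3))*(-719) = (0 - 1*(-24))*(-719) = (0 + 24)*(-719) = 24*(-719) = -17256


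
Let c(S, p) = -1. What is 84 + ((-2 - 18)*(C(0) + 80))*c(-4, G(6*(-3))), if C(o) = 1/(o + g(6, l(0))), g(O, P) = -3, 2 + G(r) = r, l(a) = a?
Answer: 5032/3 ≈ 1677.3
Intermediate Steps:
G(r) = -2 + r
C(o) = 1/(-3 + o) (C(o) = 1/(o - 3) = 1/(-3 + o))
84 + ((-2 - 18)*(C(0) + 80))*c(-4, G(6*(-3))) = 84 + ((-2 - 18)*(1/(-3 + 0) + 80))*(-1) = 84 - 20*(1/(-3) + 80)*(-1) = 84 - 20*(-1/3 + 80)*(-1) = 84 - 20*239/3*(-1) = 84 - 4780/3*(-1) = 84 + 4780/3 = 5032/3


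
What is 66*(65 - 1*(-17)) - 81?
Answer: 5331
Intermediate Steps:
66*(65 - 1*(-17)) - 81 = 66*(65 + 17) - 81 = 66*82 - 81 = 5412 - 81 = 5331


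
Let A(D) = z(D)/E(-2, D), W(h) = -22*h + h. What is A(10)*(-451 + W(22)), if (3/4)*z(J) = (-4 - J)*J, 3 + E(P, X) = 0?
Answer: -511280/9 ≈ -56809.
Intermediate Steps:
W(h) = -21*h
E(P, X) = -3 (E(P, X) = -3 + 0 = -3)
z(J) = 4*J*(-4 - J)/3 (z(J) = 4*((-4 - J)*J)/3 = 4*(J*(-4 - J))/3 = 4*J*(-4 - J)/3)
A(D) = 4*D*(4 + D)/9 (A(D) = -4*D*(4 + D)/3/(-3) = -4*D*(4 + D)/3*(-⅓) = 4*D*(4 + D)/9)
A(10)*(-451 + W(22)) = ((4/9)*10*(4 + 10))*(-451 - 21*22) = ((4/9)*10*14)*(-451 - 462) = (560/9)*(-913) = -511280/9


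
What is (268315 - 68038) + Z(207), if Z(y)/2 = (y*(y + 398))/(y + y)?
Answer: 200882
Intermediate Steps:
Z(y) = 398 + y (Z(y) = 2*((y*(y + 398))/(y + y)) = 2*((y*(398 + y))/((2*y))) = 2*((y*(398 + y))*(1/(2*y))) = 2*(199 + y/2) = 398 + y)
(268315 - 68038) + Z(207) = (268315 - 68038) + (398 + 207) = 200277 + 605 = 200882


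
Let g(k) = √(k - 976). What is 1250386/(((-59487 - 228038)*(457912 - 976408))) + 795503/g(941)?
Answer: 625193/74540281200 - 795503*I*√35/35 ≈ 8.3873e-6 - 1.3446e+5*I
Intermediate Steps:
g(k) = √(-976 + k)
1250386/(((-59487 - 228038)*(457912 - 976408))) + 795503/g(941) = 1250386/(((-59487 - 228038)*(457912 - 976408))) + 795503/(√(-976 + 941)) = 1250386/((-287525*(-518496))) + 795503/(√(-35)) = 1250386/149080562400 + 795503/((I*√35)) = 1250386*(1/149080562400) + 795503*(-I*√35/35) = 625193/74540281200 - 795503*I*√35/35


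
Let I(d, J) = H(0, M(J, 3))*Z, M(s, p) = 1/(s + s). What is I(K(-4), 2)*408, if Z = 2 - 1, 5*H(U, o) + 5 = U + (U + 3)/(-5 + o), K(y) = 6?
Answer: -43656/95 ≈ -459.54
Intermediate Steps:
M(s, p) = 1/(2*s)
H(U, o) = -1 + U/5 + (3 + U)/(5*(-5 + o)) (H(U, o) = -1 + (U + (U + 3)/(-5 + o))/5 = -1 + (U + (3 + U)/(-5 + o))/5 = -1 + (U/5 + (3 + U)/(5*(-5 + o))) = -1 + U/5 + (3 + U)/(5*(-5 + o)))
Z = 1
I(d, J) = (28 - 5/(2*J))/(5*(-5 + 1/(2*J))) (I(d, J) = ((28 - 5/(2*J) - 4*0 + 0*(1/(2*J)))/(5*(-5 + 1/(2*J))))*1 = ((28 - 5/(2*J) + 0 + 0)/(5*(-5 + 1/(2*J))))*1 = ((28 - 5/(2*J))/(5*(-5 + 1/(2*J))))*1 = (28 - 5/(2*J))/(5*(-5 + 1/(2*J))))
I(K(-4), 2)*408 = ((5 - 56*2)/(5*(-1 + 10*2)))*408 = ((5 - 112)/(5*(-1 + 20)))*408 = ((⅕)*(-107)/19)*408 = ((⅕)*(1/19)*(-107))*408 = -107/95*408 = -43656/95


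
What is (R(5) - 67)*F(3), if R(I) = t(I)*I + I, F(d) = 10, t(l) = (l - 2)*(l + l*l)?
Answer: 3880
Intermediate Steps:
t(l) = (-2 + l)*(l + l²)
R(I) = I + I²*(-2 + I² - I) (R(I) = (I*(-2 + I² - I))*I + I = I²*(-2 + I² - I) + I = I + I²*(-2 + I² - I))
(R(5) - 67)*F(3) = (-1*5*(-1 + 5*(2 + 5 - 1*5²)) - 67)*10 = (-1*5*(-1 + 5*(2 + 5 - 1*25)) - 67)*10 = (-1*5*(-1 + 5*(2 + 5 - 25)) - 67)*10 = (-1*5*(-1 + 5*(-18)) - 67)*10 = (-1*5*(-1 - 90) - 67)*10 = (-1*5*(-91) - 67)*10 = (455 - 67)*10 = 388*10 = 3880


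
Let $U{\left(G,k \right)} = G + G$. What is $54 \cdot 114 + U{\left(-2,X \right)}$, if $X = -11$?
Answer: $6152$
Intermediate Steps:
$U{\left(G,k \right)} = 2 G$
$54 \cdot 114 + U{\left(-2,X \right)} = 54 \cdot 114 + 2 \left(-2\right) = 6156 - 4 = 6152$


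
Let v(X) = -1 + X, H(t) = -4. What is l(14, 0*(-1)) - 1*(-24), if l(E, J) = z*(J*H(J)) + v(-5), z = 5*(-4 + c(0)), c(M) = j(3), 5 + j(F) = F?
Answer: 18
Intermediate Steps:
j(F) = -5 + F
c(M) = -2 (c(M) = -5 + 3 = -2)
z = -30 (z = 5*(-4 - 2) = 5*(-6) = -30)
l(E, J) = -6 + 120*J (l(E, J) = -30*J*(-4) + (-1 - 5) = -(-120)*J - 6 = 120*J - 6 = -6 + 120*J)
l(14, 0*(-1)) - 1*(-24) = (-6 + 120*(0*(-1))) - 1*(-24) = (-6 + 120*0) + 24 = (-6 + 0) + 24 = -6 + 24 = 18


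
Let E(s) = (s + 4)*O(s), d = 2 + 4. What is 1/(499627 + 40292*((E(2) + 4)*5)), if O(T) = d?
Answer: 1/8558027 ≈ 1.1685e-7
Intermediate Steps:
d = 6
O(T) = 6
E(s) = 24 + 6*s (E(s) = (s + 4)*6 = (4 + s)*6 = 24 + 6*s)
1/(499627 + 40292*((E(2) + 4)*5)) = 1/(499627 + 40292*(((24 + 6*2) + 4)*5)) = 1/(499627 + 40292*(((24 + 12) + 4)*5)) = 1/(499627 + 40292*((36 + 4)*5)) = 1/(499627 + 40292*(40*5)) = 1/(499627 + 40292*200) = 1/(499627 + 8058400) = 1/8558027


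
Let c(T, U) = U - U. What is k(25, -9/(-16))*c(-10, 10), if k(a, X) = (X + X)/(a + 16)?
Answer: 0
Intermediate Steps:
c(T, U) = 0
k(a, X) = 2*X/(16 + a) (k(a, X) = (2*X)/(16 + a) = 2*X/(16 + a))
k(25, -9/(-16))*c(-10, 10) = (2*(-9/(-16))/(16 + 25))*0 = (2*(-9*(-1/16))/41)*0 = (2*(9/16)*(1/41))*0 = (9/328)*0 = 0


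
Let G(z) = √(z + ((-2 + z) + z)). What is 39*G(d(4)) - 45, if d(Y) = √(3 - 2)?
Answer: -6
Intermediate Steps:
d(Y) = 1 (d(Y) = √1 = 1)
G(z) = √(-2 + 3*z) (G(z) = √(z + (-2 + 2*z)) = √(-2 + 3*z))
39*G(d(4)) - 45 = 39*√(-2 + 3*1) - 45 = 39*√(-2 + 3) - 45 = 39*√1 - 45 = 39*1 - 45 = 39 - 45 = -6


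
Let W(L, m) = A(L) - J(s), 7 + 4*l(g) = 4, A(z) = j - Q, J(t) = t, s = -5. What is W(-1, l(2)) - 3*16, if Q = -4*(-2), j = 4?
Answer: -47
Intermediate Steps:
Q = 8
A(z) = -4 (A(z) = 4 - 1*8 = 4 - 8 = -4)
l(g) = -3/4 (l(g) = -7/4 + (1/4)*4 = -7/4 + 1 = -3/4)
W(L, m) = 1 (W(L, m) = -4 - 1*(-5) = -4 + 5 = 1)
W(-1, l(2)) - 3*16 = 1 - 3*16 = 1 - 48 = -47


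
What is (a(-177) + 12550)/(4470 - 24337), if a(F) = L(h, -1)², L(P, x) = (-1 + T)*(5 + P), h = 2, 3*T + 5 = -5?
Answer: -121231/178803 ≈ -0.67801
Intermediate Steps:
T = -10/3 (T = -5/3 + (⅓)*(-5) = -5/3 - 5/3 = -10/3 ≈ -3.3333)
L(P, x) = -65/3 - 13*P/3 (L(P, x) = (-1 - 10/3)*(5 + P) = -13*(5 + P)/3 = -65/3 - 13*P/3)
a(F) = 8281/9 (a(F) = (-65/3 - 13/3*2)² = (-65/3 - 26/3)² = (-91/3)² = 8281/9)
(a(-177) + 12550)/(4470 - 24337) = (8281/9 + 12550)/(4470 - 24337) = (121231/9)/(-19867) = (121231/9)*(-1/19867) = -121231/178803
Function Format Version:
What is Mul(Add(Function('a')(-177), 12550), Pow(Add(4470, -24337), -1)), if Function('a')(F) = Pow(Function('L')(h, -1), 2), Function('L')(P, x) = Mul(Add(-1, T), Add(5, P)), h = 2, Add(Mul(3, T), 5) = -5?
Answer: Rational(-121231, 178803) ≈ -0.67801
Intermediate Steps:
T = Rational(-10, 3) (T = Add(Rational(-5, 3), Mul(Rational(1, 3), -5)) = Add(Rational(-5, 3), Rational(-5, 3)) = Rational(-10, 3) ≈ -3.3333)
Function('L')(P, x) = Add(Rational(-65, 3), Mul(Rational(-13, 3), P)) (Function('L')(P, x) = Mul(Add(-1, Rational(-10, 3)), Add(5, P)) = Mul(Rational(-13, 3), Add(5, P)) = Add(Rational(-65, 3), Mul(Rational(-13, 3), P)))
Function('a')(F) = Rational(8281, 9) (Function('a')(F) = Pow(Add(Rational(-65, 3), Mul(Rational(-13, 3), 2)), 2) = Pow(Add(Rational(-65, 3), Rational(-26, 3)), 2) = Pow(Rational(-91, 3), 2) = Rational(8281, 9))
Mul(Add(Function('a')(-177), 12550), Pow(Add(4470, -24337), -1)) = Mul(Add(Rational(8281, 9), 12550), Pow(Add(4470, -24337), -1)) = Mul(Rational(121231, 9), Pow(-19867, -1)) = Mul(Rational(121231, 9), Rational(-1, 19867)) = Rational(-121231, 178803)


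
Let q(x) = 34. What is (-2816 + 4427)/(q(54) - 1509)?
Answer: -1611/1475 ≈ -1.0922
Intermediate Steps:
(-2816 + 4427)/(q(54) - 1509) = (-2816 + 4427)/(34 - 1509) = 1611/(-1475) = 1611*(-1/1475) = -1611/1475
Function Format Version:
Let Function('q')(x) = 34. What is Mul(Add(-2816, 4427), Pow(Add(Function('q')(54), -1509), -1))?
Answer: Rational(-1611, 1475) ≈ -1.0922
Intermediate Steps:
Mul(Add(-2816, 4427), Pow(Add(Function('q')(54), -1509), -1)) = Mul(Add(-2816, 4427), Pow(Add(34, -1509), -1)) = Mul(1611, Pow(-1475, -1)) = Mul(1611, Rational(-1, 1475)) = Rational(-1611, 1475)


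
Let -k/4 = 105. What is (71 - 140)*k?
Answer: 28980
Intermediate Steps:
k = -420 (k = -4*105 = -420)
(71 - 140)*k = (71 - 140)*(-420) = -69*(-420) = 28980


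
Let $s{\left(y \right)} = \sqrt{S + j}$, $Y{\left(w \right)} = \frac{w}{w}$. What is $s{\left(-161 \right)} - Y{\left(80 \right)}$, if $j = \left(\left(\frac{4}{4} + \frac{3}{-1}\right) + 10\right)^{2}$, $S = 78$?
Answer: $-1 + \sqrt{142} \approx 10.916$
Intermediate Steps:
$Y{\left(w \right)} = 1$
$j = 64$ ($j = \left(\left(4 \cdot \frac{1}{4} + 3 \left(-1\right)\right) + 10\right)^{2} = \left(\left(1 - 3\right) + 10\right)^{2} = \left(-2 + 10\right)^{2} = 8^{2} = 64$)
$s{\left(y \right)} = \sqrt{142}$ ($s{\left(y \right)} = \sqrt{78 + 64} = \sqrt{142}$)
$s{\left(-161 \right)} - Y{\left(80 \right)} = \sqrt{142} - 1 = -1 + \sqrt{142}$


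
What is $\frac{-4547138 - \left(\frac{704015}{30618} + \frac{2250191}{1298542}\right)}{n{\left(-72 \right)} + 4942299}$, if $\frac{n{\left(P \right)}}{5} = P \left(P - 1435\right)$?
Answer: $- \frac{6456769527537932}{7788199876367463} \approx -0.82905$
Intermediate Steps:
$n{\left(P \right)} = 5 P \left(-1435 + P\right)$ ($n{\left(P \right)} = 5 P \left(P - 1435\right) = 5 P \left(-1435 + P\right)$)
$\frac{-4547138 - \left(\frac{704015}{30618} + \frac{2250191}{1298542}\right)}{n{\left(-72 \right)} + 4942299} = \frac{-4547138 - \left(\frac{704015}{30618} + \frac{2250191}{1298542}\right)}{5 \left(-72\right) \left(-1435 - 72\right) + 4942299} = \frac{-4547138 - \frac{35110335506}{1419955677}}{5 \left(-72\right) \left(-1507\right) + 4942299} = \frac{-4547138 - \frac{35110335506}{1419955677}}{542520 + 4942299} = \frac{-4547138 - \frac{35110335506}{1419955677}}{5484819} = \left(- \frac{6456769527537932}{1419955677}\right) \frac{1}{5484819} = - \frac{6456769527537932}{7788199876367463}$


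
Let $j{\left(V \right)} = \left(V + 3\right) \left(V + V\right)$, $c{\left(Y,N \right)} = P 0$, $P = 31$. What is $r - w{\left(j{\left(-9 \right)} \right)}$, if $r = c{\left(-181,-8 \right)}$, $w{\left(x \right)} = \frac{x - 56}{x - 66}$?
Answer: $- \frac{26}{21} \approx -1.2381$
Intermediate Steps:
$c{\left(Y,N \right)} = 0$ ($c{\left(Y,N \right)} = 31 \cdot 0 = 0$)
$j{\left(V \right)} = 2 V \left(3 + V\right)$ ($j{\left(V \right)} = \left(3 + V\right) 2 V = 2 V \left(3 + V\right)$)
$w{\left(x \right)} = \frac{-56 + x}{-66 + x}$
$r = 0$
$r - w{\left(j{\left(-9 \right)} \right)} = 0 - \frac{-56 + 2 \left(-9\right) \left(3 - 9\right)}{-66 + 2 \left(-9\right) \left(3 - 9\right)} = 0 - \frac{-56 + 2 \left(-9\right) \left(-6\right)}{-66 + 2 \left(-9\right) \left(-6\right)} = 0 - \frac{-56 + 108}{-66 + 108} = 0 - \frac{1}{42} \cdot 52 = 0 - \frac{26}{21} = - \frac{26}{21}$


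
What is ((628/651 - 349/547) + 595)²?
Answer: 44941469603617024/126805073409 ≈ 3.5441e+5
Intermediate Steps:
((628/651 - 349/547) + 595)² = (116317/356097 + 595)² = (211994032/356097)² = 44941469603617024/126805073409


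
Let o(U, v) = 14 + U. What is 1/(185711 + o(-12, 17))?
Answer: 1/185713 ≈ 5.3847e-6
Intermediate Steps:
1/(185711 + o(-12, 17)) = 1/(185711 + (14 - 12)) = 1/(185711 + 2) = 1/185713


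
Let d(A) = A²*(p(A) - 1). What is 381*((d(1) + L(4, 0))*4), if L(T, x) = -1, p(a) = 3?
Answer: 1524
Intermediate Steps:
d(A) = 2*A² (d(A) = A²*(3 - 1) = A²*2 = 2*A²)
381*((d(1) + L(4, 0))*4) = 381*((2*1² - 1)*4) = 381*((2*1 - 1)*4) = 381*((2 - 1)*4) = 381*(1*4) = 381*4 = 1524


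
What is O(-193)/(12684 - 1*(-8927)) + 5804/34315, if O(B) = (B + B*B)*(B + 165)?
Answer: -35478715676/741581465 ≈ -47.842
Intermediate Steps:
O(B) = (165 + B)*(B + B²) (O(B) = (B + B²)*(165 + B) = (165 + B)*(B + B²))
O(-193)/(12684 - 1*(-8927)) + 5804/34315 = (-193*(165 + (-193)² + 166*(-193)))/(12684 - 1*(-8927)) + 5804/34315 = (-193*(165 + 37249 - 32038))/(12684 + 8927) + 5804*(1/34315) = -193*5376/21611 + 5804/34315 = -1037568*1/21611 + 5804/34315 = -1037568/21611 + 5804/34315 = -35478715676/741581465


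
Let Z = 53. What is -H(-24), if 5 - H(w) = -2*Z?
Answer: -111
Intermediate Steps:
H(w) = 111 (H(w) = 5 - (-2)*53 = 5 - 1*(-106) = 5 + 106 = 111)
-H(-24) = -1*111 = -111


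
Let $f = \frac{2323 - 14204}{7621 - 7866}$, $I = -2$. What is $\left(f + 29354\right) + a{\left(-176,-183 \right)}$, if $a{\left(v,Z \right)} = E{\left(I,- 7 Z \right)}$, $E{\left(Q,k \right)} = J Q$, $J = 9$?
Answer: $\frac{7199201}{245} \approx 29385.0$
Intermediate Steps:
$E{\left(Q,k \right)} = 9 Q$
$a{\left(v,Z \right)} = -18$ ($a{\left(v,Z \right)} = 9 \left(-2\right) = -18$)
$f = \frac{11881}{245}$ ($f = - \frac{11881}{-245} = \left(-11881\right) \left(- \frac{1}{245}\right) = \frac{11881}{245} \approx 48.494$)
$\left(f + 29354\right) + a{\left(-176,-183 \right)} = \left(\frac{11881}{245} + 29354\right) - 18 = \frac{7203611}{245} - 18 = \frac{7199201}{245}$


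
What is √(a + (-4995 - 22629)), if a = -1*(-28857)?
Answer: 3*√137 ≈ 35.114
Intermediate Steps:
a = 28857
√(a + (-4995 - 22629)) = √(28857 + (-4995 - 22629)) = √(28857 - 27624) = √1233 = 3*√137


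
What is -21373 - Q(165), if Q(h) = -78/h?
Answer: -1175489/55 ≈ -21373.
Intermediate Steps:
-21373 - Q(165) = -21373 - (-78)/165 = -21373 - 1*(-26/55) = -21373 + 26/55 = -1175489/55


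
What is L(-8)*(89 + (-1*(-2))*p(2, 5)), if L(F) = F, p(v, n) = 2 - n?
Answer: -664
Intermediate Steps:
L(-8)*(89 + (-1*(-2))*p(2, 5)) = -8*(89 + (-1*(-2))*(2 - 1*5)) = -8*(89 + 2*(2 - 5)) = -8*(89 + 2*(-3)) = -8*(89 - 6) = -8*83 = -664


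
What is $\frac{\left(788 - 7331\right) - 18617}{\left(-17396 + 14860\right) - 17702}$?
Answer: $\frac{12580}{10119} \approx 1.2432$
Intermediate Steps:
$\frac{\left(788 - 7331\right) - 18617}{\left(-17396 + 14860\right) - 17702} = \frac{\left(788 - 7331\right) - 18617}{-2536 - 17702} = \frac{-6543 - 18617}{-20238} = \left(-25160\right) \left(- \frac{1}{20238}\right) = \frac{12580}{10119}$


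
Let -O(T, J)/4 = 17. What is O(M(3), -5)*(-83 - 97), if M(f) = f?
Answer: 12240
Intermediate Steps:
O(T, J) = -68 (O(T, J) = -4*17 = -68)
O(M(3), -5)*(-83 - 97) = -68*(-83 - 97) = -68*(-180) = 12240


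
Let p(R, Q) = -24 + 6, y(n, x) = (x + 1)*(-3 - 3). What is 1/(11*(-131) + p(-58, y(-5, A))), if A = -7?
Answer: -1/1459 ≈ -0.00068540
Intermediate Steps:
y(n, x) = -6 - 6*x (y(n, x) = (1 + x)*(-6) = -6 - 6*x)
p(R, Q) = -18
1/(11*(-131) + p(-58, y(-5, A))) = 1/(11*(-131) - 18) = 1/(-1441 - 18) = 1/(-1459) = -1/1459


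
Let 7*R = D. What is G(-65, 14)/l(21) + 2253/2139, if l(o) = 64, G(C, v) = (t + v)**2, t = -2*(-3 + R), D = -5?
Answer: 4599409/558992 ≈ 8.2280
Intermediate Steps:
R = -5/7 (R = (1/7)*(-5) = -5/7 ≈ -0.71429)
t = 52/7 (t = -2*(-3 - 5/7) = -2*(-26/7) = 52/7 ≈ 7.4286)
G(C, v) = (52/7 + v)**2
G(-65, 14)/l(21) + 2253/2139 = ((52 + 7*14)**2/49)/64 + 2253/2139 = ((52 + 98)**2/49)*(1/64) + 2253*(1/2139) = ((1/49)*150**2)*(1/64) + 751/713 = ((1/49)*22500)*(1/64) + 751/713 = (22500/49)*(1/64) + 751/713 = 5625/784 + 751/713 = 4599409/558992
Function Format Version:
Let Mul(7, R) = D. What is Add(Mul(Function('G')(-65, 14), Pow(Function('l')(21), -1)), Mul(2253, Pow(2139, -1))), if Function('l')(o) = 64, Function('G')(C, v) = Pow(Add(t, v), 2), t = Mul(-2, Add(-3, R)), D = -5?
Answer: Rational(4599409, 558992) ≈ 8.2280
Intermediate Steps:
R = Rational(-5, 7) (R = Mul(Rational(1, 7), -5) = Rational(-5, 7) ≈ -0.71429)
t = Rational(52, 7) (t = Mul(-2, Add(-3, Rational(-5, 7))) = Mul(-2, Rational(-26, 7)) = Rational(52, 7) ≈ 7.4286)
Function('G')(C, v) = Pow(Add(Rational(52, 7), v), 2)
Add(Mul(Function('G')(-65, 14), Pow(Function('l')(21), -1)), Mul(2253, Pow(2139, -1))) = Add(Mul(Mul(Rational(1, 49), Pow(Add(52, Mul(7, 14)), 2)), Pow(64, -1)), Mul(2253, Pow(2139, -1))) = Add(Mul(Mul(Rational(1, 49), Pow(Add(52, 98), 2)), Rational(1, 64)), Mul(2253, Rational(1, 2139))) = Add(Mul(Mul(Rational(1, 49), Pow(150, 2)), Rational(1, 64)), Rational(751, 713)) = Add(Mul(Mul(Rational(1, 49), 22500), Rational(1, 64)), Rational(751, 713)) = Add(Mul(Rational(22500, 49), Rational(1, 64)), Rational(751, 713)) = Add(Rational(5625, 784), Rational(751, 713)) = Rational(4599409, 558992)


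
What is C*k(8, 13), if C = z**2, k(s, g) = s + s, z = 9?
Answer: 1296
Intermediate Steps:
k(s, g) = 2*s
C = 81 (C = 9**2 = 81)
C*k(8, 13) = 81*(2*8) = 81*16 = 1296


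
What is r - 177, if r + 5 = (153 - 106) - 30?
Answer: -165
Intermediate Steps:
r = 12 (r = -5 + ((153 - 106) - 30) = -5 + (47 - 30) = -5 + 17 = 12)
r - 177 = 12 - 177 = -165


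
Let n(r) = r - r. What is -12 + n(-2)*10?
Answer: -12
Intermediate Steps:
n(r) = 0
-12 + n(-2)*10 = -12 + 0*10 = -12 + 0 = -12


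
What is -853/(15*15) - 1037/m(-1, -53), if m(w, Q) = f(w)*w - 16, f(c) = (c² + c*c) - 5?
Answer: 222236/2925 ≈ 75.978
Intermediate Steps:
f(c) = -5 + 2*c² (f(c) = (c² + c²) - 5 = 2*c² - 5 = -5 + 2*c²)
m(w, Q) = -16 + w*(-5 + 2*w²) (m(w, Q) = (-5 + 2*w²)*w - 16 = w*(-5 + 2*w²) - 16 = -16 + w*(-5 + 2*w²))
-853/(15*15) - 1037/m(-1, -53) = -853/(15*15) - 1037/(-16 - (-5 + 2*(-1)²)) = -853/225 - 1037/(-16 - (-5 + 2*1)) = -853*1/225 - 1037/(-16 - (-5 + 2)) = -853/225 - 1037/(-16 - 1*(-3)) = -853/225 - 1037/(-16 + 3) = -853/225 - 1037/(-13) = -853/225 - 1037*(-1/13) = -853/225 + 1037/13 = 222236/2925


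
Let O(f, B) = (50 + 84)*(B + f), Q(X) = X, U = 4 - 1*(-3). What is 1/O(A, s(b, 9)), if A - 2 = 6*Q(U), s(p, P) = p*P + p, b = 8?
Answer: 1/16616 ≈ 6.0183e-5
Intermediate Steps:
U = 7 (U = 4 + 3 = 7)
s(p, P) = p + P*p (s(p, P) = P*p + p = p + P*p)
A = 44 (A = 2 + 6*7 = 2 + 42 = 44)
O(f, B) = 134*B + 134*f (O(f, B) = 134*(B + f) = 134*B + 134*f)
1/O(A, s(b, 9)) = 1/(134*(8*(1 + 9)) + 134*44) = 1/(134*(8*10) + 5896) = 1/(134*80 + 5896) = 1/(10720 + 5896) = 1/16616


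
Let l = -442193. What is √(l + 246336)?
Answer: I*√195857 ≈ 442.56*I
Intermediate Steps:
√(l + 246336) = √(-442193 + 246336) = √(-195857) = I*√195857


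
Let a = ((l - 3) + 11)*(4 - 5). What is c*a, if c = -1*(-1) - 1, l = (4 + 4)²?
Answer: 0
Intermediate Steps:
l = 64 (l = 8² = 64)
c = 0 (c = 1 - 1 = 0)
a = -72 (a = ((64 - 3) + 11)*(4 - 5) = (61 + 11)*(-1) = 72*(-1) = -72)
c*a = 0*(-72) = 0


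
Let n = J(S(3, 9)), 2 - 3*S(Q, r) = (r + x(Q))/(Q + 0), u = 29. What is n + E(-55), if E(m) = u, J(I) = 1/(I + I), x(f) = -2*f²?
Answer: 293/10 ≈ 29.300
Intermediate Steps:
S(Q, r) = ⅔ - (r - 2*Q²)/(3*Q) (S(Q, r) = ⅔ - (r - 2*Q²)/(3*(Q + 0)) = ⅔ - (r - 2*Q²)/(3*Q))
J(I) = 1/(2*I)
n = 3/10 (n = 1/(2*(((⅓)*(-1*9 + 2*3 + 2*3²)/3))) = 1/(2*(((⅓)*(⅓)*(-9 + 6 + 2*9)))) = 1/(2*(((⅓)*(⅓)*(-9 + 6 + 18)))) = 1/(2*(((⅓)*(⅓)*15))) = 1/(2*(5/3)) = (½)*(⅗) = 3/10 ≈ 0.30000)
E(m) = 29
n + E(-55) = 3/10 + 29 = 293/10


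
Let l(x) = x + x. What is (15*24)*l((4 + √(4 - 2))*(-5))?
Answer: -14400 - 3600*√2 ≈ -19491.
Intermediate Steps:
l(x) = 2*x
(15*24)*l((4 + √(4 - 2))*(-5)) = (15*24)*(2*((4 + √(4 - 2))*(-5))) = 360*(2*((4 + √2)*(-5))) = 360*(2*(-20 - 5*√2)) = 360*(-40 - 10*√2) = -14400 - 3600*√2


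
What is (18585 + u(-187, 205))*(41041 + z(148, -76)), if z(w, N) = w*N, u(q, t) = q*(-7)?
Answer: 592701942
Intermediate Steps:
u(q, t) = -7*q
z(w, N) = N*w
(18585 + u(-187, 205))*(41041 + z(148, -76)) = (18585 - 7*(-187))*(41041 - 76*148) = (18585 + 1309)*(41041 - 11248) = 19894*29793 = 592701942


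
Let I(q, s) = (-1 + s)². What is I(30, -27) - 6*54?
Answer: 460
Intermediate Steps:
I(30, -27) - 6*54 = (-1 - 27)² - 6*54 = (-28)² - 1*324 = 784 - 324 = 460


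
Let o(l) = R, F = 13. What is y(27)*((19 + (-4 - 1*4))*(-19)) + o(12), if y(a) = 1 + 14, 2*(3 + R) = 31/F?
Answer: -81557/26 ≈ -3136.8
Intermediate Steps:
R = -47/26 (R = -3 + (31/13)/2 = -3 + (31*(1/13))/2 = -3 + (1/2)*(31/13) = -3 + 31/26 = -47/26 ≈ -1.8077)
y(a) = 15
o(l) = -47/26
y(27)*((19 + (-4 - 1*4))*(-19)) + o(12) = 15*((19 + (-4 - 1*4))*(-19)) - 47/26 = 15*((19 + (-4 - 4))*(-19)) - 47/26 = 15*((19 - 8)*(-19)) - 47/26 = 15*(11*(-19)) - 47/26 = 15*(-209) - 47/26 = -3135 - 47/26 = -81557/26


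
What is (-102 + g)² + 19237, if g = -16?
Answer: 33161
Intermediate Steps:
(-102 + g)² + 19237 = (-102 - 16)² + 19237 = (-118)² + 19237 = 13924 + 19237 = 33161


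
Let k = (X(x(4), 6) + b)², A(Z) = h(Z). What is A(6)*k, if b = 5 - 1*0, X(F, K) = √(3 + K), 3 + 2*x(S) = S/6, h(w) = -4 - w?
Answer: -640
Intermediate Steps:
x(S) = -3/2 + S/12 (x(S) = -3/2 + (S/6)/2 = -3/2 + S/12)
b = 5 (b = 5 + 0 = 5)
A(Z) = -4 - Z
k = 64 (k = (√(3 + 6) + 5)² = (√9 + 5)² = (3 + 5)² = 8² = 64)
A(6)*k = (-4 - 1*6)*64 = (-4 - 6)*64 = -10*64 = -640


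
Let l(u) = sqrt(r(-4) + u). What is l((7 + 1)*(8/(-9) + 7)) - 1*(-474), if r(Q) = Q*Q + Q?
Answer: 474 + 2*sqrt(137)/3 ≈ 481.80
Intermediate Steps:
r(Q) = Q + Q**2 (r(Q) = Q**2 + Q = Q + Q**2)
l(u) = sqrt(12 + u) (l(u) = sqrt(-4*(1 - 4) + u) = sqrt(-4*(-3) + u) = sqrt(12 + u))
l((7 + 1)*(8/(-9) + 7)) - 1*(-474) = sqrt(12 + (7 + 1)*(8/(-9) + 7)) - 1*(-474) = sqrt(12 + 8*(8*(-1/9) + 7)) + 474 = sqrt(12 + 8*(-8/9 + 7)) + 474 = sqrt(12 + 8*(55/9)) + 474 = sqrt(12 + 440/9) + 474 = sqrt(548/9) + 474 = 2*sqrt(137)/3 + 474 = 474 + 2*sqrt(137)/3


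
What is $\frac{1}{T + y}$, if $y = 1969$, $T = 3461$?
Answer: $\frac{1}{5430} \approx 0.00018416$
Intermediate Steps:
$\frac{1}{T + y} = \frac{1}{3461 + 1969} = \frac{1}{5430}$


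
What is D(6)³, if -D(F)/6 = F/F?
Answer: -216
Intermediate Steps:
D(F) = -6 (D(F) = -6*F/F = -6*1 = -6)
D(6)³ = (-6)³ = -216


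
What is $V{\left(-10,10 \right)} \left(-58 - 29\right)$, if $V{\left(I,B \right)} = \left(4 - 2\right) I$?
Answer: $1740$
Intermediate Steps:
$V{\left(I,B \right)} = 2 I$
$V{\left(-10,10 \right)} \left(-58 - 29\right) = 2 \left(-10\right) \left(-58 - 29\right) = \left(-20\right) \left(-87\right) = 1740$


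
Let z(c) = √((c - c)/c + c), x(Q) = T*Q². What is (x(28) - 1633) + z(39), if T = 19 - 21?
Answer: -3201 + √39 ≈ -3194.8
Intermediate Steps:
T = -2
x(Q) = -2*Q²
z(c) = √c (z(c) = √(0/c + c) = √(0 + c) = √c)
(x(28) - 1633) + z(39) = (-2*28² - 1633) + √39 = (-2*784 - 1633) + √39 = (-1568 - 1633) + √39 = -3201 + √39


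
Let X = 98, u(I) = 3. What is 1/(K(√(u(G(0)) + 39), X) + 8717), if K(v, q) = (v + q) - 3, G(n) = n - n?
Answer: 4406/38825651 - √42/77651302 ≈ 0.00011340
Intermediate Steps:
G(n) = 0
K(v, q) = -3 + q + v (K(v, q) = (q + v) - 3 = -3 + q + v)
1/(K(√(u(G(0)) + 39), X) + 8717) = 1/((-3 + 98 + √(3 + 39)) + 8717) = 1/((-3 + 98 + √42) + 8717) = 1/((95 + √42) + 8717) = 1/(8812 + √42)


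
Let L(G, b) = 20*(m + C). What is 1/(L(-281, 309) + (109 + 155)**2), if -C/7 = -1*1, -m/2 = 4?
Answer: 1/69676 ≈ 1.4352e-5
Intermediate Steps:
m = -8 (m = -2*4 = -8)
C = 7 (C = -(-7) = -7*(-1) = 7)
L(G, b) = -20 (L(G, b) = 20*(-8 + 7) = 20*(-1) = -20)
1/(L(-281, 309) + (109 + 155)**2) = 1/(-20 + (109 + 155)**2) = 1/(-20 + 264**2) = 1/(-20 + 69696) = 1/69676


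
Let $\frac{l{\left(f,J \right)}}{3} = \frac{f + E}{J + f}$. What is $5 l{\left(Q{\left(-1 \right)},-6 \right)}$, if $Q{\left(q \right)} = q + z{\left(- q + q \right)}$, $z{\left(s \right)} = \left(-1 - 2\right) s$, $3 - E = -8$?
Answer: $- \frac{150}{7} \approx -21.429$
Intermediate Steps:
$E = 11$ ($E = 3 - -8 = 3 + 8 = 11$)
$z{\left(s \right)} = - 3 s$
$Q{\left(q \right)} = q$ ($Q{\left(q \right)} = q - 3 \left(- q + q\right) = q - 0 = q + 0 = q$)
$l{\left(f,J \right)} = \frac{3 \left(11 + f\right)}{J + f}$ ($l{\left(f,J \right)} = 3 \frac{f + 11}{J + f} = 3 \frac{11 + f}{J + f} = \frac{3 \left(11 + f\right)}{J + f}$)
$5 l{\left(Q{\left(-1 \right)},-6 \right)} = 5 \frac{3 \left(11 - 1\right)}{-6 - 1} = 5 \cdot 3 \frac{1}{-7} \cdot 10 = 5 \cdot 3 \left(- \frac{1}{7}\right) 10 = 5 \left(- \frac{30}{7}\right) = - \frac{150}{7}$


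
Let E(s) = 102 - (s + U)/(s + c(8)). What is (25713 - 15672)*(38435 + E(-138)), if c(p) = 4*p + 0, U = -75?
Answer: 41014563069/106 ≈ 3.8693e+8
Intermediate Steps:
c(p) = 4*p
E(s) = 102 - (-75 + s)/(32 + s) (E(s) = 102 - (s - 75)/(s + 4*8) = 102 - (-75 + s)/(s + 32) = 102 - (-75 + s)/(32 + s))
(25713 - 15672)*(38435 + E(-138)) = (25713 - 15672)*(38435 + (3339 + 101*(-138))/(32 - 138)) = 10041*(38435 + (3339 - 13938)/(-106)) = 10041*(38435 - 1/106*(-10599)) = 10041*(38435 + 10599/106) = 10041*(4084709/106) = 41014563069/106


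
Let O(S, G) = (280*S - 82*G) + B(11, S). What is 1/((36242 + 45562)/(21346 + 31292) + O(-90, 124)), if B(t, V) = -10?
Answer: -8773/310357560 ≈ -2.8267e-5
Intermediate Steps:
O(S, G) = -10 - 82*G + 280*S (O(S, G) = (280*S - 82*G) - 10 = (-82*G + 280*S) - 10 = -10 - 82*G + 280*S)
1/((36242 + 45562)/(21346 + 31292) + O(-90, 124)) = 1/((36242 + 45562)/(21346 + 31292) + (-10 - 82*124 + 280*(-90))) = 1/(81804/52638 + (-10 - 10168 - 25200)) = 1/(81804*(1/52638) - 35378) = 1/(13634/8773 - 35378) = 1/(-310357560/8773) = -8773/310357560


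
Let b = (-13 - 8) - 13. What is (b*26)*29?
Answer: -25636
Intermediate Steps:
b = -34 (b = -21 - 13 = -34)
(b*26)*29 = -34*26*29 = -884*29 = -25636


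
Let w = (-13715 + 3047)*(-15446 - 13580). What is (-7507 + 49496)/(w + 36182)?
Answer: 41989/309685550 ≈ 0.00013559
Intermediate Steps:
w = 309649368 (w = -10668*(-29026) = 309649368)
(-7507 + 49496)/(w + 36182) = (-7507 + 49496)/(309649368 + 36182) = 41989/309685550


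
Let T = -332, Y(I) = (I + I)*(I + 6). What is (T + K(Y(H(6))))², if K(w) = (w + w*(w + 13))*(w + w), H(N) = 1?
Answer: 113294736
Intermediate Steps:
Y(I) = 2*I*(6 + I) (Y(I) = (2*I)*(6 + I) = 2*I*(6 + I))
K(w) = 2*w*(w + w*(13 + w)) (K(w) = (w + w*(13 + w))*(2*w) = 2*w*(w + w*(13 + w)))
(T + K(Y(H(6))))² = (-332 + 2*(2*1*(6 + 1))²*(14 + 2*1*(6 + 1)))² = (-332 + 2*(2*1*7)²*(14 + 2*1*7))² = (-332 + 2*14²*(14 + 14))² = (-332 + 2*196*28)² = (-332 + 10976)² = 10644² = 113294736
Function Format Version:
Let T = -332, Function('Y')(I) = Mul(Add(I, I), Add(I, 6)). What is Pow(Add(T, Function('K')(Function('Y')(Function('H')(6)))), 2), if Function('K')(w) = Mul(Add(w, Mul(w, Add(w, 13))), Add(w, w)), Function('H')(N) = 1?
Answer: 113294736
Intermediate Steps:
Function('Y')(I) = Mul(2, I, Add(6, I)) (Function('Y')(I) = Mul(Mul(2, I), Add(6, I)) = Mul(2, I, Add(6, I)))
Function('K')(w) = Mul(2, w, Add(w, Mul(w, Add(13, w)))) (Function('K')(w) = Mul(Add(w, Mul(w, Add(13, w))), Mul(2, w)) = Mul(2, w, Add(w, Mul(w, Add(13, w)))))
Pow(Add(T, Function('K')(Function('Y')(Function('H')(6)))), 2) = Pow(Add(-332, Mul(2, Pow(Mul(2, 1, Add(6, 1)), 2), Add(14, Mul(2, 1, Add(6, 1))))), 2) = Pow(Add(-332, Mul(2, Pow(Mul(2, 1, 7), 2), Add(14, Mul(2, 1, 7)))), 2) = Pow(Add(-332, Mul(2, Pow(14, 2), Add(14, 14))), 2) = Pow(Add(-332, Mul(2, 196, 28)), 2) = Pow(Add(-332, 10976), 2) = Pow(10644, 2) = 113294736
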